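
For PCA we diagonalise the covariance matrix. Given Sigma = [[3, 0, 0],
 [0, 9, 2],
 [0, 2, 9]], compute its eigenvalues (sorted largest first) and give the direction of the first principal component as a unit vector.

Step 1 — characteristic polynomial p(λ) = det(λI - Sigma) = λ³ - tr·λ² + c_1·λ - det, where tr = trace, c_1 = sum of the principal 2×2 minors, det = det(Sigma):
  tr = 3 + 9 + 9 = 21,
  c_1 = (3·9 - (0)²) + (3·9 - (0)²) + (9·9 - (2)²) = 27 + 27 + 77 = 131,
  det = 3·(9·9 - (2)²) - (0)·((0)·9 - (2)·(0)) + (0)·((0)·(2) - 9·(0)) = 3·(77) - (0)·(0) + (0)·(0) = 231.
  So p(λ) = λ³ - 21λ² + 131λ - 231.
Step 2 — look for an integer root (rational root theorem: any rational root is an integer divisor of 231). Testing λ = 3:
  p(3) = 27 - 189 + 393 - 231 = 0  ✓
  Dividing out (λ - 3): p(λ) = (λ - 3)(λ² - 18λ + 77).
Step 3 — remaining eigenvalues from the quadratic λ² - 18λ + 77 = 0:
  Δ = 18² - 4·77 = 324 - 308 = 16,  λ = (18 ± √16)/2 = (18 ± 4)/2 = 11 or 7.
  Sorted: λ_1 = 11,  λ_2 = 7,  λ_3 = 3  (check: sum = 21 = tr ✓).

Step 4 — unit eigenvector for λ_1 = 11: v spans the null space of (Sigma - λ_1 I), whose rows are
  r_1 = (-8, 0, 0),  r_2 = (0, -2, 2),  r_3 = (0, 2, -2).
  v is orthogonal to every row, so take v ∝ r_1 × r_2 = ((0)·(2) - (0)·(-2), (0)·(0) - (-8)·(2), (-8)·(-2) - (0)·(0)) = (0, 16, 16).
  Rescale (divide by 16): u = (0, 1, 1).
  ||u|| = √((0)² + (1)² + (1)²) = √(2) ≈ 1.4142,  v_1 = u/||u|| ≈ (0, 0.7071, 0.7071) (||v_1|| = 1).

λ_1 = 11,  λ_2 = 7,  λ_3 = 3;  v_1 ≈ (0, 0.7071, 0.7071)


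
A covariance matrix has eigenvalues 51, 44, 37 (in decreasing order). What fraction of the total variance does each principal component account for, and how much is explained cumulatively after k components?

Step 1 — total variance = trace(Sigma) = Σ λ_i = 51 + 44 + 37 = 132.

Step 2 — fraction explained by component i = λ_i / Σ λ:
  PC1: 51/132 = 0.3864
  PC2: 44/132 = 0.3333
  PC3: 37/132 = 0.2803

Step 3 — cumulative fraction after k components = (λ_1 + ... + λ_k) / Σ λ:
  k = 1: 51/132 = 0.3864
  k = 2: (51 + 44)/132 = 95/132 = 0.7197
  k = 3: (51 + 44 + 37)/132 = 132/132 = 1

Summary (fraction, with percent):

explained: PC1 0.3864 (38.64%), PC2 0.3333 (33.33%), PC3 0.2803 (28.03%);  cumulative: 0.3864, 0.7197, 1


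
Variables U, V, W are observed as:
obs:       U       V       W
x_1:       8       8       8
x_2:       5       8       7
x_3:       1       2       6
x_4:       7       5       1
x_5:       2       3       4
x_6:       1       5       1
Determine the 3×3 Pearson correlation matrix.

Step 1 — column means:
  mean(U) = (8 + 5 + 1 + 7 + 2 + 1) / 6 = 24/6 = 4
  mean(V) = (8 + 8 + 2 + 5 + 3 + 5) / 6 = 31/6 = 5.1667
  mean(W) = (8 + 7 + 6 + 1 + 4 + 1) / 6 = 27/6 = 4.5

Step 2 — sample variances and covariances s[i,j] = (1/(n-1)) · Σ_k (x_{k,i} - mean_i) · (x_{k,j} - mean_j), with n-1 = 5:
  s[U,U] = ((4)·(4) + (1)·(1) + (-3)·(-3) + (3)·(3) + (-2)·(-2) + (-3)·(-3)) / 5 = 48/5 = 9.6
  s[U,V] = ((4)·(2.8333) + (1)·(2.8333) + (-3)·(-3.1667) + (3)·(-0.1667) + (-2)·(-2.1667) + (-3)·(-0.1667)) / 5 = 28/5 = 5.6
  s[U,W] = ((4)·(3.5) + (1)·(2.5) + (-3)·(1.5) + (3)·(-3.5) + (-2)·(-0.5) + (-3)·(-3.5)) / 5 = 13/5 = 2.6
  s[V,V] = ((2.8333)·(2.8333) + (2.8333)·(2.8333) + (-3.1667)·(-3.1667) + (-0.1667)·(-0.1667) + (-2.1667)·(-2.1667) + (-0.1667)·(-0.1667)) / 5 = 30.8333/5 = 6.1667
  s[V,W] = ((2.8333)·(3.5) + (2.8333)·(2.5) + (-3.1667)·(1.5) + (-0.1667)·(-3.5) + (-2.1667)·(-0.5) + (-0.1667)·(-3.5)) / 5 = 14.5/5 = 2.9
  s[W,W] = ((3.5)·(3.5) + (2.5)·(2.5) + (1.5)·(1.5) + (-3.5)·(-3.5) + (-0.5)·(-0.5) + (-3.5)·(-3.5)) / 5 = 45.5/5 = 9.1
  Sample standard deviations s_i = √(s[i,i]):
  s(U) = √(9.6) = 3.0984
  s(V) = √(6.1667) = 2.4833
  s(W) = √(9.1) = 3.0166

Step 3 — r_{ij} = s_{ij} / (s_i · s_j):
  r[U,U] = 1 (diagonal).
  r[U,V] = 5.6 / (3.0984 · 2.4833) = 5.6 / 7.6942 = 0.7278
  r[U,W] = 2.6 / (3.0984 · 3.0166) = 2.6 / 9.3467 = 0.2782
  r[V,V] = 1 (diagonal).
  r[V,W] = 2.9 / (2.4833 · 3.0166) = 2.9 / 7.4911 = 0.3871
  r[W,W] = 1 (diagonal).

R is symmetric with unit diagonal. Assembling:

R = [[1, 0.7278, 0.2782],
 [0.7278, 1, 0.3871],
 [0.2782, 0.3871, 1]]


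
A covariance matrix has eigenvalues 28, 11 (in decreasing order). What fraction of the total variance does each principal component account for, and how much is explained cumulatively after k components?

Step 1 — total variance = trace(Sigma) = Σ λ_i = 28 + 11 = 39.

Step 2 — fraction explained by component i = λ_i / Σ λ:
  PC1: 28/39 = 0.7179
  PC2: 11/39 = 0.2821

Step 3 — cumulative fraction after k components = (λ_1 + ... + λ_k) / Σ λ:
  k = 1: 28/39 = 0.7179
  k = 2: (28 + 11)/39 = 39/39 = 1

Summary (fraction, with percent):

explained: PC1 0.7179 (71.79%), PC2 0.2821 (28.21%);  cumulative: 0.7179, 1


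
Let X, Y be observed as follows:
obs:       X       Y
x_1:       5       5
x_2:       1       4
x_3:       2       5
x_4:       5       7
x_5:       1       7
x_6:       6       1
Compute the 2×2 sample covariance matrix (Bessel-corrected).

Step 1 — column means:
  mean(X) = (5 + 1 + 2 + 5 + 1 + 6) / 6 = 20/6 = 3.3333
  mean(Y) = (5 + 4 + 5 + 7 + 7 + 1) / 6 = 29/6 = 4.8333

Step 2 — sample covariance S[i,j] = (1/(n-1)) · Σ_k (x_{k,i} - mean_i) · (x_{k,j} - mean_j), with n-1 = 5.
  S[X,X] = ((1.6667)·(1.6667) + (-2.3333)·(-2.3333) + (-1.3333)·(-1.3333) + (1.6667)·(1.6667) + (-2.3333)·(-2.3333) + (2.6667)·(2.6667)) / 5 = 25.3333/5 = 5.0667
  S[X,Y] = ((1.6667)·(0.1667) + (-2.3333)·(-0.8333) + (-1.3333)·(0.1667) + (1.6667)·(2.1667) + (-2.3333)·(2.1667) + (2.6667)·(-3.8333)) / 5 = -9.6667/5 = -1.9333
  S[Y,Y] = ((0.1667)·(0.1667) + (-0.8333)·(-0.8333) + (0.1667)·(0.1667) + (2.1667)·(2.1667) + (2.1667)·(2.1667) + (-3.8333)·(-3.8333)) / 5 = 24.8333/5 = 4.9667

S is symmetric (S[j,i] = S[i,j]). Assembling:

S = [[5.0667, -1.9333],
 [-1.9333, 4.9667]]


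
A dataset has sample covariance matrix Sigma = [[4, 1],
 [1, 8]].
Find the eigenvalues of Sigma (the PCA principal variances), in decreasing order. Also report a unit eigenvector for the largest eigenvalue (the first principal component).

Step 1 — characteristic polynomial of 2×2 Sigma:
  det(Sigma - λI) = λ² - trace · λ + det = 0.
  trace = 4 + 8 = 12, det = 4·8 - (1)² = 31.
Step 2 — discriminant:
  Δ = trace² - 4·det = 144 - 124 = 20.
Step 3 — eigenvalues:
  λ = (trace ± √Δ)/2 = (12 ± 4.4721)/2,
  λ_1 = 8.2361,  λ_2 = 3.7639.

Step 4 — unit eigenvector for λ_1: solve (Sigma - λ_1 I)v = 0. First row:
  (4 - 8.2361)·v_x + (1)·v_y = 0, i.e. (-4.2361)·v_x + (1)·v_y = 0,
  so v ∝ (b, λ_1 - a) = (1, 4.2361) = u.
  ||u|| = √((1)² + (4.2361)²) = √(18.9443) ≈ 4.3525,
  v_1 = u/||u|| ≈ (0.2298, 0.9732) (||v_1|| = 1).

λ_1 = 8.2361,  λ_2 = 3.7639;  v_1 ≈ (0.2298, 0.9732)


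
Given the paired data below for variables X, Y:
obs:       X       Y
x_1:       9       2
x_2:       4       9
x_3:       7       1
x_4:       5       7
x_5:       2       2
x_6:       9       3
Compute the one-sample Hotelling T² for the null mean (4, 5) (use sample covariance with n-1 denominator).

Step 1 — sample mean vector:
  mean(X) = (9 + 4 + 7 + 5 + 2 + 9) / 6 = 36/6 = 6
  mean(Y) = (2 + 9 + 1 + 7 + 2 + 3) / 6 = 24/6 = 4
  x̄ = (6, 4),  deviation x̄ - mu_0 = (6, 4) - (4, 5) = (2, -1).

Step 2 — sample covariance matrix, S[i,j] = (1/(n-1)) · Σ_k (x_{k,i} - mean_i) · (x_{k,j} - mean_j), divisor n-1 = 5:
  S[X,X] = ((3)·(3) + (-2)·(-2) + (1)·(1) + (-1)·(-1) + (-4)·(-4) + (3)·(3)) / 5 = 40/5 = 8
  S[X,Y] = ((3)·(-2) + (-2)·(5) + (1)·(-3) + (-1)·(3) + (-4)·(-2) + (3)·(-1)) / 5 = -17/5 = -3.4
  S[Y,Y] = ((-2)·(-2) + (5)·(5) + (-3)·(-3) + (3)·(3) + (-2)·(-2) + (-1)·(-1)) / 5 = 52/5 = 10.4
  S = [[8, -3.4],
 [-3.4, 10.4]].

Step 3 — invert S. det(S) = 8·10.4 - (-3.4)² = 71.64.
  S^{-1} = (1/det) · [[d, -b], [-b, a]] = [[0.1452, 0.0475],
 [0.0475, 0.1117]].

Step 4 — quadratic form (x̄ - mu_0)^T · S^{-1} · (x̄ - mu_0):
  S^{-1} · (x̄ - mu_0) = (0.2429, -0.0168),
  (x̄ - mu_0)^T · [...] = (2)·(0.2429) + (-1)·(-0.0168) = 0.5025.

Step 5 — scale by n: T² = 6 · 0.5025 = 3.0151.

T² ≈ 3.0151


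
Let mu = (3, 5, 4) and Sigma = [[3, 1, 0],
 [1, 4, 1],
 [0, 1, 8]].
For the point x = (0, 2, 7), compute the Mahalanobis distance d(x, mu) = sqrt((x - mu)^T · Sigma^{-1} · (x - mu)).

Step 1 — centre the observation: (x - mu) = (-3, -3, 3).

Step 2 — invert Sigma (cofactor / det for 3×3, or solve directly):
  Sigma^{-1} = [[0.3647, -0.0941, 0.0118],
 [-0.0941, 0.2824, -0.0353],
 [0.0118, -0.0353, 0.1294]].

Step 3 — form the quadratic (x - mu)^T · Sigma^{-1} · (x - mu):
  Sigma^{-1} · (x - mu) = (-0.7765, -0.6706, 0.4588).
  (x - mu)^T · [Sigma^{-1} · (x - mu)] = (-3)·(-0.7765) + (-3)·(-0.6706) + (3)·(0.4588) = 5.7176.

Step 4 — take square root: d = √(5.7176) ≈ 2.3912.

d(x, mu) = √(5.7176) ≈ 2.3912


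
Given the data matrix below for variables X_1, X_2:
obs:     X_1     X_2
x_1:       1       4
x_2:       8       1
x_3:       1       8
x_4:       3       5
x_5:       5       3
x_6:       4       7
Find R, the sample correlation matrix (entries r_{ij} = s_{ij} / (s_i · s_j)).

Step 1 — column means:
  mean(X_1) = (1 + 8 + 1 + 3 + 5 + 4) / 6 = 22/6 = 3.6667
  mean(X_2) = (4 + 1 + 8 + 5 + 3 + 7) / 6 = 28/6 = 4.6667

Step 2 — sample variances and covariances s[i,j] = (1/(n-1)) · Σ_k (x_{k,i} - mean_i) · (x_{k,j} - mean_j), with n-1 = 5:
  s[X_1,X_1] = ((-2.6667)·(-2.6667) + (4.3333)·(4.3333) + (-2.6667)·(-2.6667) + (-0.6667)·(-0.6667) + (1.3333)·(1.3333) + (0.3333)·(0.3333)) / 5 = 35.3333/5 = 7.0667
  s[X_1,X_2] = ((-2.6667)·(-0.6667) + (4.3333)·(-3.6667) + (-2.6667)·(3.3333) + (-0.6667)·(0.3333) + (1.3333)·(-1.6667) + (0.3333)·(2.3333)) / 5 = -24.6667/5 = -4.9333
  s[X_2,X_2] = ((-0.6667)·(-0.6667) + (-3.6667)·(-3.6667) + (3.3333)·(3.3333) + (0.3333)·(0.3333) + (-1.6667)·(-1.6667) + (2.3333)·(2.3333)) / 5 = 33.3333/5 = 6.6667
  Sample standard deviations s_i = √(s[i,i]):
  s(X_1) = √(7.0667) = 2.6583
  s(X_2) = √(6.6667) = 2.582

Step 3 — r_{ij} = s_{ij} / (s_i · s_j):
  r[X_1,X_1] = 1 (diagonal).
  r[X_1,X_2] = -4.9333 / (2.6583 · 2.582) = -4.9333 / 6.8638 = -0.7188
  r[X_2,X_2] = 1 (diagonal).

R is symmetric with unit diagonal. Assembling:

R = [[1, -0.7188],
 [-0.7188, 1]]


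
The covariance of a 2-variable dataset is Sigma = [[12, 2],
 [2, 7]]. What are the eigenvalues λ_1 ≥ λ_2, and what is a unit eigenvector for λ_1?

Step 1 — characteristic polynomial of 2×2 Sigma:
  det(Sigma - λI) = λ² - trace · λ + det = 0.
  trace = 12 + 7 = 19, det = 12·7 - (2)² = 80.
Step 2 — discriminant:
  Δ = trace² - 4·det = 361 - 320 = 41.
Step 3 — eigenvalues:
  λ = (trace ± √Δ)/2 = (19 ± 6.4031)/2,
  λ_1 = 12.7016,  λ_2 = 6.2984.

Step 4 — unit eigenvector for λ_1: solve (Sigma - λ_1 I)v = 0. First row:
  (12 - 12.7016)·v_x + (2)·v_y = 0, i.e. (-0.7016)·v_x + (2)·v_y = 0,
  so v ∝ (b, λ_1 - a) = (2, 0.7016) = u.
  ||u|| = √((2)² + (0.7016)²) = √(4.4922) ≈ 2.1195,
  v_1 = u/||u|| ≈ (0.9436, 0.331) (||v_1|| = 1).

λ_1 = 12.7016,  λ_2 = 6.2984;  v_1 ≈ (0.9436, 0.331)


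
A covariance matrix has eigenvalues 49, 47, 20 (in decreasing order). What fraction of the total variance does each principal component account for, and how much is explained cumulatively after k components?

Step 1 — total variance = trace(Sigma) = Σ λ_i = 49 + 47 + 20 = 116.

Step 2 — fraction explained by component i = λ_i / Σ λ:
  PC1: 49/116 = 0.4224
  PC2: 47/116 = 0.4052
  PC3: 20/116 = 0.1724

Step 3 — cumulative fraction after k components = (λ_1 + ... + λ_k) / Σ λ:
  k = 1: 49/116 = 0.4224
  k = 2: (49 + 47)/116 = 96/116 = 0.8276
  k = 3: (49 + 47 + 20)/116 = 116/116 = 1

Summary (fraction, with percent):

explained: PC1 0.4224 (42.24%), PC2 0.4052 (40.52%), PC3 0.1724 (17.24%);  cumulative: 0.4224, 0.8276, 1


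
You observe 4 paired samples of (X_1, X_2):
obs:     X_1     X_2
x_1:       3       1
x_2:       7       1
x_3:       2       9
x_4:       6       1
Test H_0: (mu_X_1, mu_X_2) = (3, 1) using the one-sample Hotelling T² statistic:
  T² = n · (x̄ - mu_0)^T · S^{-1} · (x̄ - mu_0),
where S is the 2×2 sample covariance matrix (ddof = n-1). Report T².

Step 1 — sample mean vector:
  mean(X_1) = (3 + 7 + 2 + 6) / 4 = 18/4 = 4.5
  mean(X_2) = (1 + 1 + 9 + 1) / 4 = 12/4 = 3
  x̄ = (4.5, 3),  deviation x̄ - mu_0 = (4.5, 3) - (3, 1) = (1.5, 2).

Step 2 — sample covariance matrix, S[i,j] = (1/(n-1)) · Σ_k (x_{k,i} - mean_i) · (x_{k,j} - mean_j), divisor n-1 = 3:
  S[X_1,X_1] = ((-1.5)·(-1.5) + (2.5)·(2.5) + (-2.5)·(-2.5) + (1.5)·(1.5)) / 3 = 17/3 = 5.6667
  S[X_1,X_2] = ((-1.5)·(-2) + (2.5)·(-2) + (-2.5)·(6) + (1.5)·(-2)) / 3 = -20/3 = -6.6667
  S[X_2,X_2] = ((-2)·(-2) + (-2)·(-2) + (6)·(6) + (-2)·(-2)) / 3 = 48/3 = 16
  S = [[5.6667, -6.6667],
 [-6.6667, 16]].

Step 3 — invert S. det(S) = 5.6667·16 - (-6.6667)² = 46.2222.
  S^{-1} = (1/det) · [[d, -b], [-b, a]] = [[0.3462, 0.1442],
 [0.1442, 0.1226]].

Step 4 — quadratic form (x̄ - mu_0)^T · S^{-1} · (x̄ - mu_0):
  S^{-1} · (x̄ - mu_0) = (0.8077, 0.4615),
  (x̄ - mu_0)^T · [...] = (1.5)·(0.8077) + (2)·(0.4615) = 2.1346.

Step 5 — scale by n: T² = 4 · 2.1346 = 8.5385.

T² ≈ 8.5385


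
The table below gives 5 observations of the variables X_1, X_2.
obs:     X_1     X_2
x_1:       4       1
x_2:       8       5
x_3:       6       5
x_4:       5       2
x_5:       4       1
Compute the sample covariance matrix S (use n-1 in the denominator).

Step 1 — column means:
  mean(X_1) = (4 + 8 + 6 + 5 + 4) / 5 = 27/5 = 5.4
  mean(X_2) = (1 + 5 + 5 + 2 + 1) / 5 = 14/5 = 2.8

Step 2 — sample covariance S[i,j] = (1/(n-1)) · Σ_k (x_{k,i} - mean_i) · (x_{k,j} - mean_j), with n-1 = 4.
  S[X_1,X_1] = ((-1.4)·(-1.4) + (2.6)·(2.6) + (0.6)·(0.6) + (-0.4)·(-0.4) + (-1.4)·(-1.4)) / 4 = 11.2/4 = 2.8
  S[X_1,X_2] = ((-1.4)·(-1.8) + (2.6)·(2.2) + (0.6)·(2.2) + (-0.4)·(-0.8) + (-1.4)·(-1.8)) / 4 = 12.4/4 = 3.1
  S[X_2,X_2] = ((-1.8)·(-1.8) + (2.2)·(2.2) + (2.2)·(2.2) + (-0.8)·(-0.8) + (-1.8)·(-1.8)) / 4 = 16.8/4 = 4.2

S is symmetric (S[j,i] = S[i,j]). Assembling:

S = [[2.8, 3.1],
 [3.1, 4.2]]


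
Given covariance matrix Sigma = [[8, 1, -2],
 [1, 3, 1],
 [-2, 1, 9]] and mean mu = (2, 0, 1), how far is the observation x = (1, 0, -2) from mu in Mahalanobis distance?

Step 1 — centre the observation: (x - mu) = (-1, 0, -3).

Step 2 — invert Sigma (cofactor / det for 3×3, or solve directly):
  Sigma^{-1} = [[0.1421, -0.0601, 0.0383],
 [-0.0601, 0.3716, -0.0546],
 [0.0383, -0.0546, 0.1257]].

Step 3 — form the quadratic (x - mu)^T · Sigma^{-1} · (x - mu):
  Sigma^{-1} · (x - mu) = (-0.2568, 0.224, -0.4153).
  (x - mu)^T · [Sigma^{-1} · (x - mu)] = (-1)·(-0.2568) + (0)·(0.224) + (-3)·(-0.4153) = 1.5027.

Step 4 — take square root: d = √(1.5027) ≈ 1.2259.

d(x, mu) = √(1.5027) ≈ 1.2259


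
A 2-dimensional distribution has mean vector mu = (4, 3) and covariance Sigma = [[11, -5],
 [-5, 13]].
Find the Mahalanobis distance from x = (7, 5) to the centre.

Step 1 — centre the observation: (x - mu) = (3, 2).

Step 2 — invert Sigma. det(Sigma) = 11·13 - (-5)² = 118.
  Sigma^{-1} = (1/det) · [[d, -b], [-b, a]] = [[0.1102, 0.0424],
 [0.0424, 0.0932]].

Step 3 — form the quadratic (x - mu)^T · Sigma^{-1} · (x - mu):
  Sigma^{-1} · (x - mu) = (0.4153, 0.3136).
  (x - mu)^T · [Sigma^{-1} · (x - mu)] = (3)·(0.4153) + (2)·(0.3136) = 1.8729.

Step 4 — take square root: d = √(1.8729) ≈ 1.3685.

d(x, mu) = √(1.8729) ≈ 1.3685


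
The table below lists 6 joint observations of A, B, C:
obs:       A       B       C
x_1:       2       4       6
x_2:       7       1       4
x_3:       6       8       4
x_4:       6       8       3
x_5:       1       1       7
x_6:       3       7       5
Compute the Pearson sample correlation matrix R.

Step 1 — column means:
  mean(A) = (2 + 7 + 6 + 6 + 1 + 3) / 6 = 25/6 = 4.1667
  mean(B) = (4 + 1 + 8 + 8 + 1 + 7) / 6 = 29/6 = 4.8333
  mean(C) = (6 + 4 + 4 + 3 + 7 + 5) / 6 = 29/6 = 4.8333

Step 2 — sample variances and covariances s[i,j] = (1/(n-1)) · Σ_k (x_{k,i} - mean_i) · (x_{k,j} - mean_j), with n-1 = 5:
  s[A,A] = ((-2.1667)·(-2.1667) + (2.8333)·(2.8333) + (1.8333)·(1.8333) + (1.8333)·(1.8333) + (-3.1667)·(-3.1667) + (-1.1667)·(-1.1667)) / 5 = 30.8333/5 = 6.1667
  s[A,B] = ((-2.1667)·(-0.8333) + (2.8333)·(-3.8333) + (1.8333)·(3.1667) + (1.8333)·(3.1667) + (-3.1667)·(-3.8333) + (-1.1667)·(2.1667)) / 5 = 12.1667/5 = 2.4333
  s[A,C] = ((-2.1667)·(1.1667) + (2.8333)·(-0.8333) + (1.8333)·(-0.8333) + (1.8333)·(-1.8333) + (-3.1667)·(2.1667) + (-1.1667)·(0.1667)) / 5 = -16.8333/5 = -3.3667
  s[B,B] = ((-0.8333)·(-0.8333) + (-3.8333)·(-3.8333) + (3.1667)·(3.1667) + (3.1667)·(3.1667) + (-3.8333)·(-3.8333) + (2.1667)·(2.1667)) / 5 = 54.8333/5 = 10.9667
  s[B,C] = ((-0.8333)·(1.1667) + (-3.8333)·(-0.8333) + (3.1667)·(-0.8333) + (3.1667)·(-1.8333) + (-3.8333)·(2.1667) + (2.1667)·(0.1667)) / 5 = -14.1667/5 = -2.8333
  s[C,C] = ((1.1667)·(1.1667) + (-0.8333)·(-0.8333) + (-0.8333)·(-0.8333) + (-1.8333)·(-1.8333) + (2.1667)·(2.1667) + (0.1667)·(0.1667)) / 5 = 10.8333/5 = 2.1667
  Sample standard deviations s_i = √(s[i,i]):
  s(A) = √(6.1667) = 2.4833
  s(B) = √(10.9667) = 3.3116
  s(C) = √(2.1667) = 1.472

Step 3 — r_{ij} = s_{ij} / (s_i · s_j):
  r[A,A] = 1 (diagonal).
  r[A,B] = 2.4333 / (2.4833 · 3.3116) = 2.4333 / 8.2236 = 0.2959
  r[A,C] = -3.3667 / (2.4833 · 1.472) = -3.3667 / 3.6553 = -0.921
  r[B,B] = 1 (diagonal).
  r[B,C] = -2.8333 / (3.3116 · 1.472) = -2.8333 / 4.8745 = -0.5813
  r[C,C] = 1 (diagonal).

R is symmetric with unit diagonal. Assembling:

R = [[1, 0.2959, -0.921],
 [0.2959, 1, -0.5813],
 [-0.921, -0.5813, 1]]


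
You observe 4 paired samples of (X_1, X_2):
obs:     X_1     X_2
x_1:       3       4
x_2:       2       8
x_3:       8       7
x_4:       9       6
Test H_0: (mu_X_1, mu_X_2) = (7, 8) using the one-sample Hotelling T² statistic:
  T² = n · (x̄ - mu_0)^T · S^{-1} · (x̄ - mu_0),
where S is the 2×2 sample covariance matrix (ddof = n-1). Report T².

Step 1 — sample mean vector:
  mean(X_1) = (3 + 2 + 8 + 9) / 4 = 22/4 = 5.5
  mean(X_2) = (4 + 8 + 7 + 6) / 4 = 25/4 = 6.25
  x̄ = (5.5, 6.25),  deviation x̄ - mu_0 = (5.5, 6.25) - (7, 8) = (-1.5, -1.75).

Step 2 — sample covariance matrix, S[i,j] = (1/(n-1)) · Σ_k (x_{k,i} - mean_i) · (x_{k,j} - mean_j), divisor n-1 = 3:
  S[X_1,X_1] = ((-2.5)·(-2.5) + (-3.5)·(-3.5) + (2.5)·(2.5) + (3.5)·(3.5)) / 3 = 37/3 = 12.3333
  S[X_1,X_2] = ((-2.5)·(-2.25) + (-3.5)·(1.75) + (2.5)·(0.75) + (3.5)·(-0.25)) / 3 = 0.5/3 = 0.1667
  S[X_2,X_2] = ((-2.25)·(-2.25) + (1.75)·(1.75) + (0.75)·(0.75) + (-0.25)·(-0.25)) / 3 = 8.75/3 = 2.9167
  S = [[12.3333, 0.1667],
 [0.1667, 2.9167]].

Step 3 — invert S. det(S) = 12.3333·2.9167 - (0.1667)² = 35.9444.
  S^{-1} = (1/det) · [[d, -b], [-b, a]] = [[0.0811, -0.0046],
 [-0.0046, 0.3431]].

Step 4 — quadratic form (x̄ - mu_0)^T · S^{-1} · (x̄ - mu_0):
  S^{-1} · (x̄ - mu_0) = (-0.1136, -0.5935),
  (x̄ - mu_0)^T · [...] = (-1.5)·(-0.1136) + (-1.75)·(-0.5935) = 1.209.

Step 5 — scale by n: T² = 4 · 1.209 = 4.8362.

T² ≈ 4.8362


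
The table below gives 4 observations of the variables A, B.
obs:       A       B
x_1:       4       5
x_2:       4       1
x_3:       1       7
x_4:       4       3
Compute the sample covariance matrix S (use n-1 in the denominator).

Step 1 — column means:
  mean(A) = (4 + 4 + 1 + 4) / 4 = 13/4 = 3.25
  mean(B) = (5 + 1 + 7 + 3) / 4 = 16/4 = 4

Step 2 — sample covariance S[i,j] = (1/(n-1)) · Σ_k (x_{k,i} - mean_i) · (x_{k,j} - mean_j), with n-1 = 3.
  S[A,A] = ((0.75)·(0.75) + (0.75)·(0.75) + (-2.25)·(-2.25) + (0.75)·(0.75)) / 3 = 6.75/3 = 2.25
  S[A,B] = ((0.75)·(1) + (0.75)·(-3) + (-2.25)·(3) + (0.75)·(-1)) / 3 = -9/3 = -3
  S[B,B] = ((1)·(1) + (-3)·(-3) + (3)·(3) + (-1)·(-1)) / 3 = 20/3 = 6.6667

S is symmetric (S[j,i] = S[i,j]). Assembling:

S = [[2.25, -3],
 [-3, 6.6667]]


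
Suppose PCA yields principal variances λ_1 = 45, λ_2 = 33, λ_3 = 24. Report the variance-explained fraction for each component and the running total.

Step 1 — total variance = trace(Sigma) = Σ λ_i = 45 + 33 + 24 = 102.

Step 2 — fraction explained by component i = λ_i / Σ λ:
  PC1: 45/102 = 0.4412
  PC2: 33/102 = 0.3235
  PC3: 24/102 = 0.2353

Step 3 — cumulative fraction after k components = (λ_1 + ... + λ_k) / Σ λ:
  k = 1: 45/102 = 0.4412
  k = 2: (45 + 33)/102 = 78/102 = 0.7647
  k = 3: (45 + 33 + 24)/102 = 102/102 = 1

Summary (fraction, with percent):

explained: PC1 0.4412 (44.12%), PC2 0.3235 (32.35%), PC3 0.2353 (23.53%);  cumulative: 0.4412, 0.7647, 1


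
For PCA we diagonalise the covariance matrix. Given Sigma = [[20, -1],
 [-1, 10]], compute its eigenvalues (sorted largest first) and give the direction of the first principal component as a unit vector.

Step 1 — characteristic polynomial of 2×2 Sigma:
  det(Sigma - λI) = λ² - trace · λ + det = 0.
  trace = 20 + 10 = 30, det = 20·10 - (-1)² = 199.
Step 2 — discriminant:
  Δ = trace² - 4·det = 900 - 796 = 104.
Step 3 — eigenvalues:
  λ = (trace ± √Δ)/2 = (30 ± 10.198)/2,
  λ_1 = 20.099,  λ_2 = 9.901.

Step 4 — unit eigenvector for λ_1: solve (Sigma - λ_1 I)v = 0. First row:
  (20 - 20.099)·v_x + (-1)·v_y = 0, i.e. (-0.099)·v_x + (-1)·v_y = 0,
  so v ∝ (b, λ_1 - a) = (-1, 0.099); multiply by -1 so the first entry is positive: u = (1, -0.099).
  ||u|| = √((1)² + (-0.099)²) = √(1.0098) ≈ 1.0049,
  v_1 = u/||u|| ≈ (0.9951, -0.0985) (||v_1|| = 1).

λ_1 = 20.099,  λ_2 = 9.901;  v_1 ≈ (0.9951, -0.0985)


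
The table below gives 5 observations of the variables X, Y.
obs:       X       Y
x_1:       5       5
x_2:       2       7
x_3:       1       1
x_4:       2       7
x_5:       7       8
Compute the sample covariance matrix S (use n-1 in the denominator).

Step 1 — column means:
  mean(X) = (5 + 2 + 1 + 2 + 7) / 5 = 17/5 = 3.4
  mean(Y) = (5 + 7 + 1 + 7 + 8) / 5 = 28/5 = 5.6

Step 2 — sample covariance S[i,j] = (1/(n-1)) · Σ_k (x_{k,i} - mean_i) · (x_{k,j} - mean_j), with n-1 = 4.
  S[X,X] = ((1.6)·(1.6) + (-1.4)·(-1.4) + (-2.4)·(-2.4) + (-1.4)·(-1.4) + (3.6)·(3.6)) / 4 = 25.2/4 = 6.3
  S[X,Y] = ((1.6)·(-0.6) + (-1.4)·(1.4) + (-2.4)·(-4.6) + (-1.4)·(1.4) + (3.6)·(2.4)) / 4 = 14.8/4 = 3.7
  S[Y,Y] = ((-0.6)·(-0.6) + (1.4)·(1.4) + (-4.6)·(-4.6) + (1.4)·(1.4) + (2.4)·(2.4)) / 4 = 31.2/4 = 7.8

S is symmetric (S[j,i] = S[i,j]). Assembling:

S = [[6.3, 3.7],
 [3.7, 7.8]]


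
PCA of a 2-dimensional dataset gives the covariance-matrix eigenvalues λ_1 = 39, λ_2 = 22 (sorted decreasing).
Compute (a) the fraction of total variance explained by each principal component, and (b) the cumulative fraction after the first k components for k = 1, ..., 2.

Step 1 — total variance = trace(Sigma) = Σ λ_i = 39 + 22 = 61.

Step 2 — fraction explained by component i = λ_i / Σ λ:
  PC1: 39/61 = 0.6393
  PC2: 22/61 = 0.3607

Step 3 — cumulative fraction after k components = (λ_1 + ... + λ_k) / Σ λ:
  k = 1: 39/61 = 0.6393
  k = 2: (39 + 22)/61 = 61/61 = 1

Summary (fraction, with percent):

explained: PC1 0.6393 (63.93%), PC2 0.3607 (36.07%);  cumulative: 0.6393, 1


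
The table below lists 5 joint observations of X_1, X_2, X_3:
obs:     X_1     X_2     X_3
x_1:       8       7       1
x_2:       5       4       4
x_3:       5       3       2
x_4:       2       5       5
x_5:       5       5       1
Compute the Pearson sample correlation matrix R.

Step 1 — column means:
  mean(X_1) = (8 + 5 + 5 + 2 + 5) / 5 = 25/5 = 5
  mean(X_2) = (7 + 4 + 3 + 5 + 5) / 5 = 24/5 = 4.8
  mean(X_3) = (1 + 4 + 2 + 5 + 1) / 5 = 13/5 = 2.6

Step 2 — sample variances and covariances s[i,j] = (1/(n-1)) · Σ_k (x_{k,i} - mean_i) · (x_{k,j} - mean_j), with n-1 = 4:
  s[X_1,X_1] = ((3)·(3) + (0)·(0) + (0)·(0) + (-3)·(-3) + (0)·(0)) / 4 = 18/4 = 4.5
  s[X_1,X_2] = ((3)·(2.2) + (0)·(-0.8) + (0)·(-1.8) + (-3)·(0.2) + (0)·(0.2)) / 4 = 6/4 = 1.5
  s[X_1,X_3] = ((3)·(-1.6) + (0)·(1.4) + (0)·(-0.6) + (-3)·(2.4) + (0)·(-1.6)) / 4 = -12/4 = -3
  s[X_2,X_2] = ((2.2)·(2.2) + (-0.8)·(-0.8) + (-1.8)·(-1.8) + (0.2)·(0.2) + (0.2)·(0.2)) / 4 = 8.8/4 = 2.2
  s[X_2,X_3] = ((2.2)·(-1.6) + (-0.8)·(1.4) + (-1.8)·(-0.6) + (0.2)·(2.4) + (0.2)·(-1.6)) / 4 = -3.4/4 = -0.85
  s[X_3,X_3] = ((-1.6)·(-1.6) + (1.4)·(1.4) + (-0.6)·(-0.6) + (2.4)·(2.4) + (-1.6)·(-1.6)) / 4 = 13.2/4 = 3.3
  Sample standard deviations s_i = √(s[i,i]):
  s(X_1) = √(4.5) = 2.1213
  s(X_2) = √(2.2) = 1.4832
  s(X_3) = √(3.3) = 1.8166

Step 3 — r_{ij} = s_{ij} / (s_i · s_j):
  r[X_1,X_1] = 1 (diagonal).
  r[X_1,X_2] = 1.5 / (2.1213 · 1.4832) = 1.5 / 3.1464 = 0.4767
  r[X_1,X_3] = -3 / (2.1213 · 1.8166) = -3 / 3.8536 = -0.7785
  r[X_2,X_2] = 1 (diagonal).
  r[X_2,X_3] = -0.85 / (1.4832 · 1.8166) = -0.85 / 2.6944 = -0.3155
  r[X_3,X_3] = 1 (diagonal).

R is symmetric with unit diagonal. Assembling:

R = [[1, 0.4767, -0.7785],
 [0.4767, 1, -0.3155],
 [-0.7785, -0.3155, 1]]


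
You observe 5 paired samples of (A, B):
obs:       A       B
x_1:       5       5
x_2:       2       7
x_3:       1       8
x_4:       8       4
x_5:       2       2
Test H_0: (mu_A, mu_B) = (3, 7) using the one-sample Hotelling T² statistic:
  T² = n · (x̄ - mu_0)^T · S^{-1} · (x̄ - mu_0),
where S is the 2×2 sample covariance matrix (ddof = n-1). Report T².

Step 1 — sample mean vector:
  mean(A) = (5 + 2 + 1 + 8 + 2) / 5 = 18/5 = 3.6
  mean(B) = (5 + 7 + 8 + 4 + 2) / 5 = 26/5 = 5.2
  x̄ = (3.6, 5.2),  deviation x̄ - mu_0 = (3.6, 5.2) - (3, 7) = (0.6, -1.8).

Step 2 — sample covariance matrix, S[i,j] = (1/(n-1)) · Σ_k (x_{k,i} - mean_i) · (x_{k,j} - mean_j), divisor n-1 = 4:
  S[A,A] = ((1.4)·(1.4) + (-1.6)·(-1.6) + (-2.6)·(-2.6) + (4.4)·(4.4) + (-1.6)·(-1.6)) / 4 = 33.2/4 = 8.3
  S[A,B] = ((1.4)·(-0.2) + (-1.6)·(1.8) + (-2.6)·(2.8) + (4.4)·(-1.2) + (-1.6)·(-3.2)) / 4 = -10.6/4 = -2.65
  S[B,B] = ((-0.2)·(-0.2) + (1.8)·(1.8) + (2.8)·(2.8) + (-1.2)·(-1.2) + (-3.2)·(-3.2)) / 4 = 22.8/4 = 5.7
  S = [[8.3, -2.65],
 [-2.65, 5.7]].

Step 3 — invert S. det(S) = 8.3·5.7 - (-2.65)² = 40.2875.
  S^{-1} = (1/det) · [[d, -b], [-b, a]] = [[0.1415, 0.0658],
 [0.0658, 0.206]].

Step 4 — quadratic form (x̄ - mu_0)^T · S^{-1} · (x̄ - mu_0):
  S^{-1} · (x̄ - mu_0) = (-0.0335, -0.3314),
  (x̄ - mu_0)^T · [...] = (0.6)·(-0.0335) + (-1.8)·(-0.3314) = 0.5764.

Step 5 — scale by n: T² = 5 · 0.5764 = 2.8818.

T² ≈ 2.8818


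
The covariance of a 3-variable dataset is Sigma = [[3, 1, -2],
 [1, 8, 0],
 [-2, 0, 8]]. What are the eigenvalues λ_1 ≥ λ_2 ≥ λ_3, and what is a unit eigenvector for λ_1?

Step 1 — characteristic polynomial p(λ) = det(λI - Sigma) = λ³ - tr·λ² + c_1·λ - det, where tr = trace, c_1 = sum of the principal 2×2 minors, det = det(Sigma):
  tr = 3 + 8 + 8 = 19,
  c_1 = (3·8 - (1)²) + (3·8 - (-2)²) + (8·8 - (0)²) = 23 + 20 + 64 = 107,
  det = 3·(8·8 - (0)²) - (1)·((1)·8 - (0)·(-2)) + (-2)·((1)·(0) - 8·(-2)) = 3·(64) - (1)·(8) + (-2)·(16) = 152.
  So p(λ) = λ³ - 19λ² + 107λ - 152.
Step 2 — look for an integer root (rational root theorem: any rational root is an integer divisor of 152). Testing λ = 8:
  p(8) = 512 - 1216 + 856 - 152 = 0  ✓
  Dividing out (λ - 8): p(λ) = (λ - 8)(λ² - 11λ + 19).
Step 3 — remaining eigenvalues from the quadratic λ² - 11λ + 19 = 0:
  Δ = 11² - 4·19 = 121 - 76 = 45,  λ = (11 ± √45)/2 = (11 ± 6.7082)/2 ≈ 8.8541 or 2.1459.
  Sorted: λ_1 = 8.8541,  λ_2 = 8,  λ_3 = 2.1459  (check: sum = 19 = tr ✓).

Step 4 — unit eigenvector for λ_1 ≈ 8.8541: v spans the null space of (Sigma - λ_1 I), whose rows are
  r_1 = (-5.8541, 1, -2),  r_2 = (1, -0.8541, 0),  r_3 = (-2, 0, -0.8541).
  v is orthogonal to every row, so take v ∝ r_1 × r_2 = ((1)·(0) - (-2)·(-0.8541), (-2)·(1) - (-5.8541)·(0), (-5.8541)·(-0.8541) - (1)·(1)) ≈ (-1.7082, -2, 4).
  Rescale (multiply by -1 so the first nonzero entry is positive): u = (1.7082, 2, -4).
  ||u|| = √((1.7082)² + (2)² + (-4)²) = √(22.918) ≈ 4.7873,  v_1 = u/||u|| ≈ (0.3568, 0.4178, -0.8355) (||v_1|| = 1).

λ_1 = 8.8541,  λ_2 = 8,  λ_3 = 2.1459;  v_1 ≈ (0.3568, 0.4178, -0.8355)


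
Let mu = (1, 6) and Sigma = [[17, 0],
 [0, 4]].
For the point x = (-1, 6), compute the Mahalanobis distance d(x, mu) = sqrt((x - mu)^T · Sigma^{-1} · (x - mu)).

Step 1 — centre the observation: (x - mu) = (-2, 0).

Step 2 — invert Sigma. det(Sigma) = 17·4 - (0)² = 68.
  Sigma^{-1} = (1/det) · [[d, -b], [-b, a]] = [[0.0588, 0],
 [0, 0.25]].

Step 3 — form the quadratic (x - mu)^T · Sigma^{-1} · (x - mu):
  Sigma^{-1} · (x - mu) = (-0.1176, 0).
  (x - mu)^T · [Sigma^{-1} · (x - mu)] = (-2)·(-0.1176) + (0)·(0) = 0.2353.

Step 4 — take square root: d = √(0.2353) ≈ 0.4851.

d(x, mu) = √(0.2353) ≈ 0.4851


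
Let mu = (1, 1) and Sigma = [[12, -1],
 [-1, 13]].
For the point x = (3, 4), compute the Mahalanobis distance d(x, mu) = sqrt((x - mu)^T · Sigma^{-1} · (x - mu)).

Step 1 — centre the observation: (x - mu) = (2, 3).

Step 2 — invert Sigma. det(Sigma) = 12·13 - (-1)² = 155.
  Sigma^{-1} = (1/det) · [[d, -b], [-b, a]] = [[0.0839, 0.0065],
 [0.0065, 0.0774]].

Step 3 — form the quadratic (x - mu)^T · Sigma^{-1} · (x - mu):
  Sigma^{-1} · (x - mu) = (0.1871, 0.2452).
  (x - mu)^T · [Sigma^{-1} · (x - mu)] = (2)·(0.1871) + (3)·(0.2452) = 1.1097.

Step 4 — take square root: d = √(1.1097) ≈ 1.0534.

d(x, mu) = √(1.1097) ≈ 1.0534


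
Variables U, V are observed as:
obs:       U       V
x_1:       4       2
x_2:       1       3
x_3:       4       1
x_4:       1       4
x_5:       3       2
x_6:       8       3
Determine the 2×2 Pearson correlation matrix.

Step 1 — column means:
  mean(U) = (4 + 1 + 4 + 1 + 3 + 8) / 6 = 21/6 = 3.5
  mean(V) = (2 + 3 + 1 + 4 + 2 + 3) / 6 = 15/6 = 2.5

Step 2 — sample variances and covariances s[i,j] = (1/(n-1)) · Σ_k (x_{k,i} - mean_i) · (x_{k,j} - mean_j), with n-1 = 5:
  s[U,U] = ((0.5)·(0.5) + (-2.5)·(-2.5) + (0.5)·(0.5) + (-2.5)·(-2.5) + (-0.5)·(-0.5) + (4.5)·(4.5)) / 5 = 33.5/5 = 6.7
  s[U,V] = ((0.5)·(-0.5) + (-2.5)·(0.5) + (0.5)·(-1.5) + (-2.5)·(1.5) + (-0.5)·(-0.5) + (4.5)·(0.5)) / 5 = -3.5/5 = -0.7
  s[V,V] = ((-0.5)·(-0.5) + (0.5)·(0.5) + (-1.5)·(-1.5) + (1.5)·(1.5) + (-0.5)·(-0.5) + (0.5)·(0.5)) / 5 = 5.5/5 = 1.1
  Sample standard deviations s_i = √(s[i,i]):
  s(U) = √(6.7) = 2.5884
  s(V) = √(1.1) = 1.0488

Step 3 — r_{ij} = s_{ij} / (s_i · s_j):
  r[U,U] = 1 (diagonal).
  r[U,V] = -0.7 / (2.5884 · 1.0488) = -0.7 / 2.7148 = -0.2578
  r[V,V] = 1 (diagonal).

R is symmetric with unit diagonal. Assembling:

R = [[1, -0.2578],
 [-0.2578, 1]]


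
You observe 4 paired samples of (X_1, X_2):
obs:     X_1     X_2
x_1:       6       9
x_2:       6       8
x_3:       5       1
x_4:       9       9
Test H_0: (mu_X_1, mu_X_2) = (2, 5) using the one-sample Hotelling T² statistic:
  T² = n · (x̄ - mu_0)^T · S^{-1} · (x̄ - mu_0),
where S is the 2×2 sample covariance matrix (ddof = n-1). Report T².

Step 1 — sample mean vector:
  mean(X_1) = (6 + 6 + 5 + 9) / 4 = 26/4 = 6.5
  mean(X_2) = (9 + 8 + 1 + 9) / 4 = 27/4 = 6.75
  x̄ = (6.5, 6.75),  deviation x̄ - mu_0 = (6.5, 6.75) - (2, 5) = (4.5, 1.75).

Step 2 — sample covariance matrix, S[i,j] = (1/(n-1)) · Σ_k (x_{k,i} - mean_i) · (x_{k,j} - mean_j), divisor n-1 = 3:
  S[X_1,X_1] = ((-0.5)·(-0.5) + (-0.5)·(-0.5) + (-1.5)·(-1.5) + (2.5)·(2.5)) / 3 = 9/3 = 3
  S[X_1,X_2] = ((-0.5)·(2.25) + (-0.5)·(1.25) + (-1.5)·(-5.75) + (2.5)·(2.25)) / 3 = 12.5/3 = 4.1667
  S[X_2,X_2] = ((2.25)·(2.25) + (1.25)·(1.25) + (-5.75)·(-5.75) + (2.25)·(2.25)) / 3 = 44.75/3 = 14.9167
  S = [[3, 4.1667],
 [4.1667, 14.9167]].

Step 3 — invert S. det(S) = 3·14.9167 - (4.1667)² = 27.3889.
  S^{-1} = (1/det) · [[d, -b], [-b, a]] = [[0.5446, -0.1521],
 [-0.1521, 0.1095]].

Step 4 — quadratic form (x̄ - mu_0)^T · S^{-1} · (x̄ - mu_0):
  S^{-1} · (x̄ - mu_0) = (2.1846, -0.4929),
  (x̄ - mu_0)^T · [...] = (4.5)·(2.1846) + (1.75)·(-0.4929) = 8.9681.

Step 5 — scale by n: T² = 4 · 8.9681 = 35.8722.

T² ≈ 35.8722


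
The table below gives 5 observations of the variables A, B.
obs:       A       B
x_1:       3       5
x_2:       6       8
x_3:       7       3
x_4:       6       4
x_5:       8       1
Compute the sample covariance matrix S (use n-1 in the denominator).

Step 1 — column means:
  mean(A) = (3 + 6 + 7 + 6 + 8) / 5 = 30/5 = 6
  mean(B) = (5 + 8 + 3 + 4 + 1) / 5 = 21/5 = 4.2

Step 2 — sample covariance S[i,j] = (1/(n-1)) · Σ_k (x_{k,i} - mean_i) · (x_{k,j} - mean_j), with n-1 = 4.
  S[A,A] = ((-3)·(-3) + (0)·(0) + (1)·(1) + (0)·(0) + (2)·(2)) / 4 = 14/4 = 3.5
  S[A,B] = ((-3)·(0.8) + (0)·(3.8) + (1)·(-1.2) + (0)·(-0.2) + (2)·(-3.2)) / 4 = -10/4 = -2.5
  S[B,B] = ((0.8)·(0.8) + (3.8)·(3.8) + (-1.2)·(-1.2) + (-0.2)·(-0.2) + (-3.2)·(-3.2)) / 4 = 26.8/4 = 6.7

S is symmetric (S[j,i] = S[i,j]). Assembling:

S = [[3.5, -2.5],
 [-2.5, 6.7]]


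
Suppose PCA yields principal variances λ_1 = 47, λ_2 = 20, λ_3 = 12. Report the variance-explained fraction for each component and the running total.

Step 1 — total variance = trace(Sigma) = Σ λ_i = 47 + 20 + 12 = 79.

Step 2 — fraction explained by component i = λ_i / Σ λ:
  PC1: 47/79 = 0.5949
  PC2: 20/79 = 0.2532
  PC3: 12/79 = 0.1519

Step 3 — cumulative fraction after k components = (λ_1 + ... + λ_k) / Σ λ:
  k = 1: 47/79 = 0.5949
  k = 2: (47 + 20)/79 = 67/79 = 0.8481
  k = 3: (47 + 20 + 12)/79 = 79/79 = 1

Summary (fraction, with percent):

explained: PC1 0.5949 (59.49%), PC2 0.2532 (25.32%), PC3 0.1519 (15.19%);  cumulative: 0.5949, 0.8481, 1


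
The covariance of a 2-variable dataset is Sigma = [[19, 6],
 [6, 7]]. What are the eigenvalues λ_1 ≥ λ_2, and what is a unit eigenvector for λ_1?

Step 1 — characteristic polynomial of 2×2 Sigma:
  det(Sigma - λI) = λ² - trace · λ + det = 0.
  trace = 19 + 7 = 26, det = 19·7 - (6)² = 97.
Step 2 — discriminant:
  Δ = trace² - 4·det = 676 - 388 = 288.
Step 3 — eigenvalues:
  λ = (trace ± √Δ)/2 = (26 ± 16.9706)/2,
  λ_1 = 21.4853,  λ_2 = 4.5147.

Step 4 — unit eigenvector for λ_1: solve (Sigma - λ_1 I)v = 0. First row:
  (19 - 21.4853)·v_x + (6)·v_y = 0, i.e. (-2.4853)·v_x + (6)·v_y = 0,
  so v ∝ (b, λ_1 - a) = (6, 2.4853) = u.
  ||u|| = √((6)² + (2.4853)²) = √(42.1766) ≈ 6.4944,
  v_1 = u/||u|| ≈ (0.9239, 0.3827) (||v_1|| = 1).

λ_1 = 21.4853,  λ_2 = 4.5147;  v_1 ≈ (0.9239, 0.3827)


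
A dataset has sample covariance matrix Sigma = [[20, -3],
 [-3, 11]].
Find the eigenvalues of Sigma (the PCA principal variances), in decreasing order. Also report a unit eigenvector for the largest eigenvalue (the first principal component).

Step 1 — characteristic polynomial of 2×2 Sigma:
  det(Sigma - λI) = λ² - trace · λ + det = 0.
  trace = 20 + 11 = 31, det = 20·11 - (-3)² = 211.
Step 2 — discriminant:
  Δ = trace² - 4·det = 961 - 844 = 117.
Step 3 — eigenvalues:
  λ = (trace ± √Δ)/2 = (31 ± 10.8167)/2,
  λ_1 = 20.9083,  λ_2 = 10.0917.

Step 4 — unit eigenvector for λ_1: solve (Sigma - λ_1 I)v = 0. First row:
  (20 - 20.9083)·v_x + (-3)·v_y = 0, i.e. (-0.9083)·v_x + (-3)·v_y = 0,
  so v ∝ (b, λ_1 - a) = (-3, 0.9083); multiply by -1 so the first entry is positive: u = (3, -0.9083).
  ||u|| = √((3)² + (-0.9083)²) = √(9.8251) ≈ 3.1345,
  v_1 = u/||u|| ≈ (0.9571, -0.2898) (||v_1|| = 1).

λ_1 = 20.9083,  λ_2 = 10.0917;  v_1 ≈ (0.9571, -0.2898)


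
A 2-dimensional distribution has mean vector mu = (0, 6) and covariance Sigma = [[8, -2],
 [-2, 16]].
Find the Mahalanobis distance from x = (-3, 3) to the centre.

Step 1 — centre the observation: (x - mu) = (-3, -3).

Step 2 — invert Sigma. det(Sigma) = 8·16 - (-2)² = 124.
  Sigma^{-1} = (1/det) · [[d, -b], [-b, a]] = [[0.129, 0.0161],
 [0.0161, 0.0645]].

Step 3 — form the quadratic (x - mu)^T · Sigma^{-1} · (x - mu):
  Sigma^{-1} · (x - mu) = (-0.4355, -0.2419).
  (x - mu)^T · [Sigma^{-1} · (x - mu)] = (-3)·(-0.4355) + (-3)·(-0.2419) = 2.0323.

Step 4 — take square root: d = √(2.0323) ≈ 1.4256.

d(x, mu) = √(2.0323) ≈ 1.4256


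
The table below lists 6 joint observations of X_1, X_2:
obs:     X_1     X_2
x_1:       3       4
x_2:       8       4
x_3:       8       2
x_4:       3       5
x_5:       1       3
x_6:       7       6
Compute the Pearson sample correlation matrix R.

Step 1 — column means:
  mean(X_1) = (3 + 8 + 8 + 3 + 1 + 7) / 6 = 30/6 = 5
  mean(X_2) = (4 + 4 + 2 + 5 + 3 + 6) / 6 = 24/6 = 4

Step 2 — sample variances and covariances s[i,j] = (1/(n-1)) · Σ_k (x_{k,i} - mean_i) · (x_{k,j} - mean_j), with n-1 = 5:
  s[X_1,X_1] = ((-2)·(-2) + (3)·(3) + (3)·(3) + (-2)·(-2) + (-4)·(-4) + (2)·(2)) / 5 = 46/5 = 9.2
  s[X_1,X_2] = ((-2)·(0) + (3)·(0) + (3)·(-2) + (-2)·(1) + (-4)·(-1) + (2)·(2)) / 5 = 0/5 = 0
  s[X_2,X_2] = ((0)·(0) + (0)·(0) + (-2)·(-2) + (1)·(1) + (-1)·(-1) + (2)·(2)) / 5 = 10/5 = 2
  Sample standard deviations s_i = √(s[i,i]):
  s(X_1) = √(9.2) = 3.0332
  s(X_2) = √(2) = 1.4142

Step 3 — r_{ij} = s_{ij} / (s_i · s_j):
  r[X_1,X_1] = 1 (diagonal).
  r[X_1,X_2] = 0 / (3.0332 · 1.4142) = 0 / 4.2895 = 0
  r[X_2,X_2] = 1 (diagonal).

R is symmetric with unit diagonal. Assembling:

R = [[1, 0],
 [0, 1]]


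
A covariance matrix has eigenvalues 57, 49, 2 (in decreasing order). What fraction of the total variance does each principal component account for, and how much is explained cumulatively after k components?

Step 1 — total variance = trace(Sigma) = Σ λ_i = 57 + 49 + 2 = 108.

Step 2 — fraction explained by component i = λ_i / Σ λ:
  PC1: 57/108 = 0.5278
  PC2: 49/108 = 0.4537
  PC3: 2/108 = 0.0185

Step 3 — cumulative fraction after k components = (λ_1 + ... + λ_k) / Σ λ:
  k = 1: 57/108 = 0.5278
  k = 2: (57 + 49)/108 = 106/108 = 0.9815
  k = 3: (57 + 49 + 2)/108 = 108/108 = 1

Summary (fraction, with percent):

explained: PC1 0.5278 (52.78%), PC2 0.4537 (45.37%), PC3 0.0185 (1.85%);  cumulative: 0.5278, 0.9815, 1


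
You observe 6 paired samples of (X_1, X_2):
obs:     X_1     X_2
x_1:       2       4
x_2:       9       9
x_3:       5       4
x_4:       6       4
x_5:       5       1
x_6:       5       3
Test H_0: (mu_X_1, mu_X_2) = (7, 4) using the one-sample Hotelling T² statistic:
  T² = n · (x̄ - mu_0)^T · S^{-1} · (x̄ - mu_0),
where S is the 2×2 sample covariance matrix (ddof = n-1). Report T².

Step 1 — sample mean vector:
  mean(X_1) = (2 + 9 + 5 + 6 + 5 + 5) / 6 = 32/6 = 5.3333
  mean(X_2) = (4 + 9 + 4 + 4 + 1 + 3) / 6 = 25/6 = 4.1667
  x̄ = (5.3333, 4.1667),  deviation x̄ - mu_0 = (5.3333, 4.1667) - (7, 4) = (-1.6667, 0.1667).

Step 2 — sample covariance matrix, S[i,j] = (1/(n-1)) · Σ_k (x_{k,i} - mean_i) · (x_{k,j} - mean_j), divisor n-1 = 5:
  S[X_1,X_1] = ((-3.3333)·(-3.3333) + (3.6667)·(3.6667) + (-0.3333)·(-0.3333) + (0.6667)·(0.6667) + (-0.3333)·(-0.3333) + (-0.3333)·(-0.3333)) / 5 = 25.3333/5 = 5.0667
  S[X_1,X_2] = ((-3.3333)·(-0.1667) + (3.6667)·(4.8333) + (-0.3333)·(-0.1667) + (0.6667)·(-0.1667) + (-0.3333)·(-3.1667) + (-0.3333)·(-1.1667)) / 5 = 19.6667/5 = 3.9333
  S[X_2,X_2] = ((-0.1667)·(-0.1667) + (4.8333)·(4.8333) + (-0.1667)·(-0.1667) + (-0.1667)·(-0.1667) + (-3.1667)·(-3.1667) + (-1.1667)·(-1.1667)) / 5 = 34.8333/5 = 6.9667
  S = [[5.0667, 3.9333],
 [3.9333, 6.9667]].

Step 3 — invert S. det(S) = 5.0667·6.9667 - (3.9333)² = 19.8267.
  S^{-1} = (1/det) · [[d, -b], [-b, a]] = [[0.3514, -0.1984],
 [-0.1984, 0.2555]].

Step 4 — quadratic form (x̄ - mu_0)^T · S^{-1} · (x̄ - mu_0):
  S^{-1} · (x̄ - mu_0) = (-0.6187, 0.3732),
  (x̄ - mu_0)^T · [...] = (-1.6667)·(-0.6187) + (0.1667)·(0.3732) = 1.0934.

Step 5 — scale by n: T² = 6 · 1.0934 = 6.5602.

T² ≈ 6.5602


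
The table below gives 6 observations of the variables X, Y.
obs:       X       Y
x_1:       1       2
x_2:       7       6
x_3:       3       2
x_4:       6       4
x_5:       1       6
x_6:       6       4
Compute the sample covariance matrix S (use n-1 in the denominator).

Step 1 — column means:
  mean(X) = (1 + 7 + 3 + 6 + 1 + 6) / 6 = 24/6 = 4
  mean(Y) = (2 + 6 + 2 + 4 + 6 + 4) / 6 = 24/6 = 4

Step 2 — sample covariance S[i,j] = (1/(n-1)) · Σ_k (x_{k,i} - mean_i) · (x_{k,j} - mean_j), with n-1 = 5.
  S[X,X] = ((-3)·(-3) + (3)·(3) + (-1)·(-1) + (2)·(2) + (-3)·(-3) + (2)·(2)) / 5 = 36/5 = 7.2
  S[X,Y] = ((-3)·(-2) + (3)·(2) + (-1)·(-2) + (2)·(0) + (-3)·(2) + (2)·(0)) / 5 = 8/5 = 1.6
  S[Y,Y] = ((-2)·(-2) + (2)·(2) + (-2)·(-2) + (0)·(0) + (2)·(2) + (0)·(0)) / 5 = 16/5 = 3.2

S is symmetric (S[j,i] = S[i,j]). Assembling:

S = [[7.2, 1.6],
 [1.6, 3.2]]
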